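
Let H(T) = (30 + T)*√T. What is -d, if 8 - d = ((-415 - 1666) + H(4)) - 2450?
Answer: -4471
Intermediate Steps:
H(T) = √T*(30 + T)
d = 4471 (d = 8 - (((-415 - 1666) + √4*(30 + 4)) - 2450) = 8 - ((-2081 + 2*34) - 2450) = 8 - ((-2081 + 68) - 2450) = 8 - (-2013 - 2450) = 8 - 1*(-4463) = 8 + 4463 = 4471)
-d = -1*4471 = -4471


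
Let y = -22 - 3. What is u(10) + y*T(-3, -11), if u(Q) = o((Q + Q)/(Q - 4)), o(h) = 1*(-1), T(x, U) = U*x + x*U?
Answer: -1651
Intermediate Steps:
T(x, U) = 2*U*x (T(x, U) = U*x + U*x = 2*U*x)
o(h) = -1
u(Q) = -1
y = -25
u(10) + y*T(-3, -11) = -1 - 50*(-11)*(-3) = -1 - 25*66 = -1 - 1650 = -1651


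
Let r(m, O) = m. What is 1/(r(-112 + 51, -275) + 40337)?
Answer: 1/40276 ≈ 2.4829e-5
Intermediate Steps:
1/(r(-112 + 51, -275) + 40337) = 1/((-112 + 51) + 40337) = 1/(-61 + 40337) = 1/40276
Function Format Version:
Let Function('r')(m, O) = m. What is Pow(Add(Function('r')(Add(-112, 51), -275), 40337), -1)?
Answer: Rational(1, 40276) ≈ 2.4829e-5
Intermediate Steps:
Pow(Add(Function('r')(Add(-112, 51), -275), 40337), -1) = Pow(Add(Add(-112, 51), 40337), -1) = Pow(Add(-61, 40337), -1) = Pow(40276, -1) = Rational(1, 40276)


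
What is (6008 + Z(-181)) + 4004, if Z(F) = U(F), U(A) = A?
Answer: 9831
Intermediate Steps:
Z(F) = F
(6008 + Z(-181)) + 4004 = (6008 - 181) + 4004 = 5827 + 4004 = 9831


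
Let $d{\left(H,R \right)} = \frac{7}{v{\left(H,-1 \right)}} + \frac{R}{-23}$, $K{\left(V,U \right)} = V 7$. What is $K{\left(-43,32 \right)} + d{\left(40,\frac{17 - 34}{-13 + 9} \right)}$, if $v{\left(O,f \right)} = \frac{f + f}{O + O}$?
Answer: $- \frac{53469}{92} \approx -581.18$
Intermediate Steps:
$K{\left(V,U \right)} = 7 V$
$v{\left(O,f \right)} = \frac{f}{O}$ ($v{\left(O,f \right)} = \frac{2 f}{2 O} = 2 f \frac{1}{2 O} = \frac{f}{O}$)
$d{\left(H,R \right)} = - 7 H - \frac{R}{23}$ ($d{\left(H,R \right)} = \frac{7}{\left(-1\right) \frac{1}{H}} + \frac{R}{-23} = 7 \left(- H\right) + R \left(- \frac{1}{23}\right) = - 7 H - \frac{R}{23}$)
$K{\left(-43,32 \right)} + d{\left(40,\frac{17 - 34}{-13 + 9} \right)} = 7 \left(-43\right) - \left(280 + \frac{\left(17 - 34\right) \frac{1}{-13 + 9}}{23}\right) = -301 - \left(280 + \frac{\left(-17\right) \frac{1}{-4}}{23}\right) = -301 - \left(280 + \frac{\left(-17\right) \left(- \frac{1}{4}\right)}{23}\right) = -301 - \frac{25777}{92} = - \frac{53469}{92}$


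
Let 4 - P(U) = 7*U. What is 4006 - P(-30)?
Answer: 3792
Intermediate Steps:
P(U) = 4 - 7*U
4006 - P(-30) = 4006 - (4 - 7*(-30)) = 4006 - (4 + 210) = 4006 - 1*214 = 4006 - 214 = 3792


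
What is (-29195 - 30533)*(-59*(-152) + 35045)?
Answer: -2628808464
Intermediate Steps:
(-29195 - 30533)*(-59*(-152) + 35045) = -59728*(8968 + 35045) = -59728*44013 = -2628808464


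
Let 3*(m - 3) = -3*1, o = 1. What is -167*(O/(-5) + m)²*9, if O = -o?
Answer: -181863/25 ≈ -7274.5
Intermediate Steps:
m = 2 (m = 3 + (-3*1)/3 = 3 + (⅓)*(-3) = 3 - 1 = 2)
O = -1 (O = -1*1 = -1)
-167*(O/(-5) + m)²*9 = -167*(-1/(-5) + 2)²*9 = -167*(-1*(-⅕) + 2)²*9 = -167*(⅕ + 2)²*9 = -167*(11/5)²*9 = -167*121/25*9 = -20207/25*9 = -181863/25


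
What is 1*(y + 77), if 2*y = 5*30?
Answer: 152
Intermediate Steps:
y = 75 (y = (5*30)/2 = (½)*150 = 75)
1*(y + 77) = 1*(75 + 77) = 1*152 = 152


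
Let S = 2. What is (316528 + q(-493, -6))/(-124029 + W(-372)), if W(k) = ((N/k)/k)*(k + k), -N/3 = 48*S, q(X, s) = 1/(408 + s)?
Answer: -3944571967/1545630102 ≈ -2.5521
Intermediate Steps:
N = -288 (N = -144*2 = -3*96 = -288)
W(k) = -576/k (W(k) = ((-288/k)/k)*(k + k) = (-288/k**2)*(2*k) = -576/k)
(316528 + q(-493, -6))/(-124029 + W(-372)) = (316528 + 1/(408 - 6))/(-124029 - 576/(-372)) = (316528 + 1/402)/(-124029 - 576*(-1/372)) = (316528 + 1/402)/(-124029 + 48/31) = 127244257/(402*(-3844851/31)) = (127244257/402)*(-31/3844851) = -3944571967/1545630102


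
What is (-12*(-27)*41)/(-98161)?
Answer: -13284/98161 ≈ -0.13533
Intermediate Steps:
(-12*(-27)*41)/(-98161) = (324*41)*(-1/98161) = 13284*(-1/98161) = -13284/98161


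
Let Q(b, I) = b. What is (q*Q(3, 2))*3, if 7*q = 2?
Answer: 18/7 ≈ 2.5714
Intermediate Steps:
q = 2/7 (q = (⅐)*2 = 2/7 ≈ 0.28571)
(q*Q(3, 2))*3 = ((2/7)*3)*3 = (6/7)*3 = 18/7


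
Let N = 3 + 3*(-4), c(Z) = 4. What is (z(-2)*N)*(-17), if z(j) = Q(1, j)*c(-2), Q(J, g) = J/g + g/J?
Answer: -1530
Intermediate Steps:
N = -9 (N = 3 - 12 = -9)
z(j) = 4*j + 4/j (z(j) = (1/j + j/1)*4 = (1/j + j*1)*4 = (1/j + j)*4 = (j + 1/j)*4 = 4*j + 4/j)
(z(-2)*N)*(-17) = ((4*(-2) + 4/(-2))*(-9))*(-17) = ((-8 + 4*(-1/2))*(-9))*(-17) = ((-8 - 2)*(-9))*(-17) = -10*(-9)*(-17) = 90*(-17) = -1530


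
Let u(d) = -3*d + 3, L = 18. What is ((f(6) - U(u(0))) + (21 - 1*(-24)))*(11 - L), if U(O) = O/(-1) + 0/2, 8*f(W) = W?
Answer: -1365/4 ≈ -341.25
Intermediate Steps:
u(d) = 3 - 3*d
f(W) = W/8
U(O) = -O (U(O) = O*(-1) + 0*(½) = -O + 0 = -O)
((f(6) - U(u(0))) + (21 - 1*(-24)))*(11 - L) = (((⅛)*6 - (-1)*(3 - 3*0)) + (21 - 1*(-24)))*(11 - 1*18) = ((¾ - (-1)*(3 + 0)) + (21 + 24))*(11 - 18) = ((¾ - (-1)*3) + 45)*(-7) = ((¾ - 1*(-3)) + 45)*(-7) = ((¾ + 3) + 45)*(-7) = (15/4 + 45)*(-7) = (195/4)*(-7) = -1365/4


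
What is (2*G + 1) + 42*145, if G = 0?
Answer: 6091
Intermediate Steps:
(2*G + 1) + 42*145 = (2*0 + 1) + 42*145 = (0 + 1) + 6090 = 1 + 6090 = 6091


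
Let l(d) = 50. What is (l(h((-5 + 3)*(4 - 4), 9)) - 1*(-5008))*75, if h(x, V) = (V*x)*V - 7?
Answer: 379350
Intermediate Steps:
h(x, V) = -7 + x*V² (h(x, V) = x*V² - 7 = -7 + x*V²)
(l(h((-5 + 3)*(4 - 4), 9)) - 1*(-5008))*75 = (50 - 1*(-5008))*75 = (50 + 5008)*75 = 5058*75 = 379350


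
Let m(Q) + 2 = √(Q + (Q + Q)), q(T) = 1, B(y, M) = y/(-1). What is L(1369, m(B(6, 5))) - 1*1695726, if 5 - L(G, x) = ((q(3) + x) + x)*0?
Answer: -1695721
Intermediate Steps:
B(y, M) = -y (B(y, M) = y*(-1) = -y)
m(Q) = -2 + √3*√Q (m(Q) = -2 + √(Q + (Q + Q)) = -2 + √(Q + 2*Q) = -2 + √(3*Q) = -2 + √3*√Q)
L(G, x) = 5 (L(G, x) = 5 - ((1 + x) + x)*0 = 5 - (1 + 2*x)*0 = 5 - 1*0 = 5 + 0 = 5)
L(1369, m(B(6, 5))) - 1*1695726 = 5 - 1*1695726 = 5 - 1695726 = -1695721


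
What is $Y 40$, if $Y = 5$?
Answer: $200$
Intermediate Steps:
$Y 40 = 5 \cdot 40 = 200$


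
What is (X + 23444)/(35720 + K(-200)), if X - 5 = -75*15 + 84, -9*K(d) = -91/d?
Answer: 40334400/64295909 ≈ 0.62732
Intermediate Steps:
K(d) = 91/(9*d) (K(d) = -(-91)/(9*d) = 91/(9*d))
X = -1036 (X = 5 + (-75*15 + 84) = 5 + (-1125 + 84) = 5 - 1041 = -1036)
(X + 23444)/(35720 + K(-200)) = (-1036 + 23444)/(35720 + (91/9)/(-200)) = 22408/(35720 + (91/9)*(-1/200)) = 22408/(35720 - 91/1800) = 22408/(64295909/1800) = 22408*(1800/64295909) = 40334400/64295909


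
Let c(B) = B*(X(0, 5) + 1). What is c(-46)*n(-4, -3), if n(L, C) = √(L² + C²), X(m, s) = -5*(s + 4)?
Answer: 10120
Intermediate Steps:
X(m, s) = -20 - 5*s (X(m, s) = -5*(4 + s) = -20 - 5*s)
n(L, C) = √(C² + L²)
c(B) = -44*B (c(B) = B*((-20 - 5*5) + 1) = B*((-20 - 25) + 1) = B*(-45 + 1) = B*(-44) = -44*B)
c(-46)*n(-4, -3) = (-44*(-46))*√((-3)² + (-4)²) = 2024*√(9 + 16) = 2024*√25 = 2024*5 = 10120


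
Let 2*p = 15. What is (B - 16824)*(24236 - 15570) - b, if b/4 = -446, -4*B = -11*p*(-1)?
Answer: -583894945/4 ≈ -1.4597e+8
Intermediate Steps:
p = 15/2 (p = (½)*15 = 15/2 ≈ 7.5000)
B = -165/8 (B = -(-11*15/2)*(-1)/4 = -(-165)*(-1)/8 = -¼*165/2 = -165/8 ≈ -20.625)
b = -1784 (b = 4*(-446) = -1784)
(B - 16824)*(24236 - 15570) - b = (-165/8 - 16824)*(24236 - 15570) - 1*(-1784) = -134757/8*8666 + 1784 = -583902081/4 + 1784 = -583894945/4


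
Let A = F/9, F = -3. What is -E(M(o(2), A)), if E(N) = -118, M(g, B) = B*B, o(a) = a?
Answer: 118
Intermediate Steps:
A = -⅓ (A = -3/9 = -3*⅑ = -⅓ ≈ -0.33333)
M(g, B) = B²
-E(M(o(2), A)) = -1*(-118) = 118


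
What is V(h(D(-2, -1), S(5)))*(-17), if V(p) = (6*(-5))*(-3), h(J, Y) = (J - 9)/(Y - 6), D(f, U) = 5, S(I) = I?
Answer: -1530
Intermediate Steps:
h(J, Y) = (-9 + J)/(-6 + Y)
V(p) = 90 (V(p) = -30*(-3) = 90)
V(h(D(-2, -1), S(5)))*(-17) = 90*(-17) = -1530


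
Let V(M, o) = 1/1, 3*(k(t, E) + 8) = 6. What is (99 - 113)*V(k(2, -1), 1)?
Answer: -14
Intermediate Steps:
k(t, E) = -6 (k(t, E) = -8 + (1/3)*6 = -8 + 2 = -6)
V(M, o) = 1
(99 - 113)*V(k(2, -1), 1) = (99 - 113)*1 = -14*1 = -14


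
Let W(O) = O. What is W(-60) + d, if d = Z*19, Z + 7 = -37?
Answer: -896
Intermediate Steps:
Z = -44 (Z = -7 - 37 = -44)
d = -836 (d = -44*19 = -836)
W(-60) + d = -60 - 836 = -896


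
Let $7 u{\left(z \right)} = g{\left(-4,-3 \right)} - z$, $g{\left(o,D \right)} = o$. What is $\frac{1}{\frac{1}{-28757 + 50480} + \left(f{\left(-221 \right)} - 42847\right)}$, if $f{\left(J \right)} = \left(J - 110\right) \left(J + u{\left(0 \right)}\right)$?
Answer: $\frac{152061}{4636817803} \approx 3.2794 \cdot 10^{-5}$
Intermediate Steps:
$u{\left(z \right)} = - \frac{4}{7} - \frac{z}{7}$ ($u{\left(z \right)} = \frac{-4 - z}{7} = - \frac{4}{7} - \frac{z}{7}$)
$f{\left(J \right)} = \left(-110 + J\right) \left(- \frac{4}{7} + J\right)$ ($f{\left(J \right)} = \left(J - 110\right) \left(J - \frac{4}{7}\right) = \left(-110 + J\right) \left(J + \left(- \frac{4}{7} + 0\right)\right) = \left(-110 + J\right) \left(J - \frac{4}{7}\right) = \left(-110 + J\right) \left(- \frac{4}{7} + J\right)$)
$\frac{1}{\frac{1}{-28757 + 50480} + \left(f{\left(-221 \right)} - 42847\right)} = \frac{1}{\frac{1}{-28757 + 50480} + \left(\left(\frac{440}{7} + \left(-221\right)^{2} - - \frac{171054}{7}\right) - 42847\right)} = \frac{1}{\frac{1}{21723} + \left(\left(\frac{440}{7} + 48841 + \frac{171054}{7}\right) - 42847\right)} = \frac{1}{\frac{1}{21723} + \left(\frac{513381}{7} - 42847\right)} = \frac{1}{\frac{1}{21723} + \frac{213452}{7}} = \frac{1}{\frac{4636817803}{152061}} = \frac{152061}{4636817803}$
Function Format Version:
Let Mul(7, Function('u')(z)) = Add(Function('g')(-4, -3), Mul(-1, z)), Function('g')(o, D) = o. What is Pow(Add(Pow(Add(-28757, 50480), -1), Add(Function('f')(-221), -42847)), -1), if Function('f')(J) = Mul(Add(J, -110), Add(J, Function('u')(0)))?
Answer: Rational(152061, 4636817803) ≈ 3.2794e-5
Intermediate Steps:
Function('u')(z) = Add(Rational(-4, 7), Mul(Rational(-1, 7), z)) (Function('u')(z) = Mul(Rational(1, 7), Add(-4, Mul(-1, z))) = Add(Rational(-4, 7), Mul(Rational(-1, 7), z)))
Function('f')(J) = Mul(Add(-110, J), Add(Rational(-4, 7), J)) (Function('f')(J) = Mul(Add(J, -110), Add(J, Add(Rational(-4, 7), Mul(Rational(-1, 7), 0)))) = Mul(Add(-110, J), Add(J, Add(Rational(-4, 7), 0))) = Mul(Add(-110, J), Add(J, Rational(-4, 7))) = Mul(Add(-110, J), Add(Rational(-4, 7), J)))
Pow(Add(Pow(Add(-28757, 50480), -1), Add(Function('f')(-221), -42847)), -1) = Pow(Add(Pow(Add(-28757, 50480), -1), Add(Add(Rational(440, 7), Pow(-221, 2), Mul(Rational(-774, 7), -221)), -42847)), -1) = Pow(Add(Pow(21723, -1), Add(Add(Rational(440, 7), 48841, Rational(171054, 7)), -42847)), -1) = Pow(Add(Rational(1, 21723), Add(Rational(513381, 7), -42847)), -1) = Pow(Add(Rational(1, 21723), Rational(213452, 7)), -1) = Pow(Rational(4636817803, 152061), -1) = Rational(152061, 4636817803)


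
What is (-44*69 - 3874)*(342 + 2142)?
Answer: -17164440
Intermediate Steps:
(-44*69 - 3874)*(342 + 2142) = (-3036 - 3874)*2484 = -6910*2484 = -17164440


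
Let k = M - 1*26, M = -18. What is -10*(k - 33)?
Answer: 770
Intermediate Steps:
k = -44 (k = -18 - 1*26 = -18 - 26 = -44)
-10*(k - 33) = -10*(-44 - 33) = -10*(-77) = 770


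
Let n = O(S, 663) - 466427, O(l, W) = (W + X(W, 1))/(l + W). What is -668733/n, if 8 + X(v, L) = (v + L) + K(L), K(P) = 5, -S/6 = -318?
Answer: 1719312543/1199182493 ≈ 1.4337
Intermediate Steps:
S = 1908 (S = -6*(-318) = 1908)
X(v, L) = -3 + L + v (X(v, L) = -8 + ((v + L) + 5) = -8 + ((L + v) + 5) = -8 + (5 + L + v) = -3 + L + v)
O(l, W) = (-2 + 2*W)/(W + l) (O(l, W) = (W + (-3 + 1 + W))/(l + W) = (W + (-2 + W))/(W + l) = (-2 + 2*W)/(W + l))
n = -1199182493/2571 (n = 2*(-1 + 663)/(663 + 1908) - 466427 = 2*662/2571 - 466427 = 2*(1/2571)*662 - 466427 = 1324/2571 - 466427 = -1199182493/2571 ≈ -4.6643e+5)
-668733/n = -668733/(-1199182493/2571) = -668733*(-2571/1199182493) = 1719312543/1199182493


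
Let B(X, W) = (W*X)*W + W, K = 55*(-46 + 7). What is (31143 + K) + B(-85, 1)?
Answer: 28914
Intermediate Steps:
K = -2145 (K = 55*(-39) = -2145)
B(X, W) = W + X*W² (B(X, W) = X*W² + W = W + X*W²)
(31143 + K) + B(-85, 1) = (31143 - 2145) + 1*(1 + 1*(-85)) = 28998 + 1*(1 - 85) = 28998 + 1*(-84) = 28998 - 84 = 28914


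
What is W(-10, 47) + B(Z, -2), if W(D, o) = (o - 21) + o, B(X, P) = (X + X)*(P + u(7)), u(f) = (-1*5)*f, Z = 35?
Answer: -2517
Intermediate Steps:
u(f) = -5*f
B(X, P) = 2*X*(-35 + P) (B(X, P) = (X + X)*(P - 5*7) = (2*X)*(P - 35) = (2*X)*(-35 + P) = 2*X*(-35 + P))
W(D, o) = -21 + 2*o (W(D, o) = (-21 + o) + o = -21 + 2*o)
W(-10, 47) + B(Z, -2) = (-21 + 2*47) + 2*35*(-35 - 2) = (-21 + 94) + 2*35*(-37) = 73 - 2590 = -2517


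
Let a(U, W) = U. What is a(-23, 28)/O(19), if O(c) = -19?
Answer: 23/19 ≈ 1.2105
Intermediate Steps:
a(-23, 28)/O(19) = -23/(-19) = -23*(-1/19) = 23/19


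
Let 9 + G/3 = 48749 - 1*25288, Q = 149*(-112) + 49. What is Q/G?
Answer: -16639/70356 ≈ -0.23650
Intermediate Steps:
Q = -16639 (Q = -16688 + 49 = -16639)
G = 70356 (G = -27 + 3*(48749 - 1*25288) = -27 + 3*(48749 - 25288) = -27 + 3*23461 = -27 + 70383 = 70356)
Q/G = -16639/70356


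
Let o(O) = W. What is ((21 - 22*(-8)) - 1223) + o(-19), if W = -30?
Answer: -1056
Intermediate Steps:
o(O) = -30
((21 - 22*(-8)) - 1223) + o(-19) = ((21 - 22*(-8)) - 1223) - 30 = ((21 + 176) - 1223) - 30 = (197 - 1223) - 30 = -1026 - 30 = -1056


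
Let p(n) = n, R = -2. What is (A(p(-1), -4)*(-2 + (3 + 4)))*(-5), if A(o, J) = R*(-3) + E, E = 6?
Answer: -300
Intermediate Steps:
A(o, J) = 12 (A(o, J) = -2*(-3) + 6 = 6 + 6 = 12)
(A(p(-1), -4)*(-2 + (3 + 4)))*(-5) = (12*(-2 + (3 + 4)))*(-5) = (12*(-2 + 7))*(-5) = (12*5)*(-5) = 60*(-5) = -300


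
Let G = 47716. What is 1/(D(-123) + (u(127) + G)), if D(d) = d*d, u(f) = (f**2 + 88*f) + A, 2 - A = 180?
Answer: 1/89972 ≈ 1.1115e-5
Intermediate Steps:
A = -178 (A = 2 - 1*180 = 2 - 180 = -178)
u(f) = -178 + f**2 + 88*f (u(f) = (f**2 + 88*f) - 178 = -178 + f**2 + 88*f)
D(d) = d**2
1/(D(-123) + (u(127) + G)) = 1/((-123)**2 + ((-178 + 127**2 + 88*127) + 47716)) = 1/(15129 + ((-178 + 16129 + 11176) + 47716)) = 1/(15129 + (27127 + 47716)) = 1/(15129 + 74843) = 1/89972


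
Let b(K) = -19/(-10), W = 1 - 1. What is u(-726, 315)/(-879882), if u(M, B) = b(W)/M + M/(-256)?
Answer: -658237/204414186240 ≈ -3.2201e-6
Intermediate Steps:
W = 0
b(K) = 19/10 (b(K) = -19*(-⅒) = 19/10)
u(M, B) = -M/256 + 19/(10*M) (u(M, B) = 19/(10*M) + M/(-256) = 19/(10*M) + M*(-1/256) = 19/(10*M) - M/256 = -M/256 + 19/(10*M))
u(-726, 315)/(-879882) = (-1/256*(-726) + (19/10)/(-726))/(-879882) = (363/128 + (19/10)*(-1/726))*(-1/879882) = (363/128 - 19/7260)*(-1/879882) = (658237/232320)*(-1/879882) = -658237/204414186240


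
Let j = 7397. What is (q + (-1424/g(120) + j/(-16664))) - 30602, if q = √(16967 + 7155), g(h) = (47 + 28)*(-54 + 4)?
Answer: -956161494607/31245000 + √24122 ≈ -30447.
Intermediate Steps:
g(h) = -3750 (g(h) = 75*(-50) = -3750)
q = √24122 ≈ 155.31
(q + (-1424/g(120) + j/(-16664))) - 30602 = (√24122 + (-1424/(-3750) + 7397/(-16664))) - 30602 = (√24122 + (-1424*(-1/3750) + 7397*(-1/16664))) - 30602 = (√24122 + (712/1875 - 7397/16664)) - 30602 = (√24122 - 2004607/31245000) - 30602 = (-2004607/31245000 + √24122) - 30602 = -956161494607/31245000 + √24122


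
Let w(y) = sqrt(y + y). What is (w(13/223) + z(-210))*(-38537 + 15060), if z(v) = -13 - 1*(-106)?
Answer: -2183361 - 23477*sqrt(5798)/223 ≈ -2.1914e+6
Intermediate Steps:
z(v) = 93 (z(v) = -13 + 106 = 93)
w(y) = sqrt(2)*sqrt(y) (w(y) = sqrt(2*y) = sqrt(2)*sqrt(y))
(w(13/223) + z(-210))*(-38537 + 15060) = (sqrt(2)*sqrt(13/223) + 93)*(-38537 + 15060) = (sqrt(2)*sqrt(13*(1/223)) + 93)*(-23477) = (sqrt(2)*sqrt(13/223) + 93)*(-23477) = (sqrt(2)*(sqrt(2899)/223) + 93)*(-23477) = (sqrt(5798)/223 + 93)*(-23477) = (93 + sqrt(5798)/223)*(-23477) = -2183361 - 23477*sqrt(5798)/223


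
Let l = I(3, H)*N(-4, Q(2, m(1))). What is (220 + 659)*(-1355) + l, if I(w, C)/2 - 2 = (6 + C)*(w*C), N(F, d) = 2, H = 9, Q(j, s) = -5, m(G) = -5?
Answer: -1189417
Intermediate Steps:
I(w, C) = 4 + 2*C*w*(6 + C) (I(w, C) = 4 + 2*((6 + C)*(w*C)) = 4 + 2*((6 + C)*(C*w)) = 4 + 2*(C*w*(6 + C)) = 4 + 2*C*w*(6 + C))
l = 1628 (l = (4 + 2*3*9² + 12*9*3)*2 = (4 + 2*3*81 + 324)*2 = (4 + 486 + 324)*2 = 814*2 = 1628)
(220 + 659)*(-1355) + l = (220 + 659)*(-1355) + 1628 = 879*(-1355) + 1628 = -1191045 + 1628 = -1189417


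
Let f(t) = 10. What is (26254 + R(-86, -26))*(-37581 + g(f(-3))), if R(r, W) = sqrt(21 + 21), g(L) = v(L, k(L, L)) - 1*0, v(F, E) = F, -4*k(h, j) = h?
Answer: -986389034 - 37571*sqrt(42) ≈ -9.8663e+8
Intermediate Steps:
k(h, j) = -h/4
g(L) = L (g(L) = L - 1*0 = L + 0 = L)
R(r, W) = sqrt(42)
(26254 + R(-86, -26))*(-37581 + g(f(-3))) = (26254 + sqrt(42))*(-37581 + 10) = (26254 + sqrt(42))*(-37571) = -986389034 - 37571*sqrt(42)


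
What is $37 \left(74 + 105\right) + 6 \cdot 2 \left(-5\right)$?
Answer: $6563$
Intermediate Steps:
$37 \left(74 + 105\right) + 6 \cdot 2 \left(-5\right) = 37 \cdot 179 + 12 \left(-5\right) = 6623 - 60 = 6563$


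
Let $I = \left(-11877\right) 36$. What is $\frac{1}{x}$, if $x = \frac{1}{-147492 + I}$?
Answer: $-575064$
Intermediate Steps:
$I = -427572$
$x = - \frac{1}{575064}$ ($x = \frac{1}{-147492 - 427572} = \frac{1}{-575064} = - \frac{1}{575064} \approx -1.7389 \cdot 10^{-6}$)
$\frac{1}{x} = \frac{1}{- \frac{1}{575064}} = -575064$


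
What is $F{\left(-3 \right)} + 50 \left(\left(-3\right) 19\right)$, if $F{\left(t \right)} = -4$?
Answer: $-2854$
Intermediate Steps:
$F{\left(-3 \right)} + 50 \left(\left(-3\right) 19\right) = -4 + 50 \left(\left(-3\right) 19\right) = -4 + 50 \left(-57\right) = -4 - 2850 = -2854$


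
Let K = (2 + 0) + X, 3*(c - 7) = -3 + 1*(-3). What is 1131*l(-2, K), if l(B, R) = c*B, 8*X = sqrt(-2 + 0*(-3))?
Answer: -11310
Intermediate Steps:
c = 5 (c = 7 + (-3 + 1*(-3))/3 = 7 + (-3 - 3)/3 = 7 + (1/3)*(-6) = 7 - 2 = 5)
X = I*sqrt(2)/8 (X = sqrt(-2 + 0*(-3))/8 = sqrt(-2 + 0)/8 = sqrt(-2)/8 = (I*sqrt(2))/8 = I*sqrt(2)/8 ≈ 0.17678*I)
K = 2 + I*sqrt(2)/8 (K = (2 + 0) + I*sqrt(2)/8 = 2 + I*sqrt(2)/8 ≈ 2.0 + 0.17678*I)
l(B, R) = 5*B
1131*l(-2, K) = 1131*(5*(-2)) = 1131*(-10) = -11310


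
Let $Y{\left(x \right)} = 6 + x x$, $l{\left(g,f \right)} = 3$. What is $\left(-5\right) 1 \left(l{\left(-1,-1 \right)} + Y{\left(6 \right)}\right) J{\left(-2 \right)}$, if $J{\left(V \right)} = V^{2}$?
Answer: $-900$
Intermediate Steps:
$Y{\left(x \right)} = 6 + x^{2}$
$\left(-5\right) 1 \left(l{\left(-1,-1 \right)} + Y{\left(6 \right)}\right) J{\left(-2 \right)} = \left(-5\right) 1 \left(3 + \left(6 + 6^{2}\right)\right) \left(-2\right)^{2} = - 5 \left(3 + \left(6 + 36\right)\right) 4 = - 5 \left(3 + 42\right) 4 = - 5 \cdot 45 \cdot 4 = \left(-5\right) 180 = -900$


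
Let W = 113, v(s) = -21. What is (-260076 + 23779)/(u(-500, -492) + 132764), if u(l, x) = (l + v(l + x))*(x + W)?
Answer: -236297/330223 ≈ -0.71557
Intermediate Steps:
u(l, x) = (-21 + l)*(113 + x) (u(l, x) = (l - 21)*(x + 113) = (-21 + l)*(113 + x))
(-260076 + 23779)/(u(-500, -492) + 132764) = (-260076 + 23779)/((-2373 - 21*(-492) + 113*(-500) - 500*(-492)) + 132764) = -236297/((-2373 + 10332 - 56500 + 246000) + 132764) = -236297/(197459 + 132764) = -236297/330223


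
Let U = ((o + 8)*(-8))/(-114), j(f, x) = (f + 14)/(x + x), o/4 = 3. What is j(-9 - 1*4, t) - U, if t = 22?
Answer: -3463/2508 ≈ -1.3808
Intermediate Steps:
o = 12 (o = 4*3 = 12)
j(f, x) = (14 + f)/(2*x) (j(f, x) = (14 + f)/((2*x)) = (14 + f)*(1/(2*x)) = (14 + f)/(2*x))
U = 80/57 (U = ((12 + 8)*(-8))/(-114) = (20*(-8))*(-1/114) = -160*(-1/114) = 80/57 ≈ 1.4035)
j(-9 - 1*4, t) - U = (½)*(14 + (-9 - 1*4))/22 - 1*80/57 = (½)*(1/22)*(14 + (-9 - 4)) - 80/57 = (½)*(1/22)*(14 - 13) - 80/57 = (½)*(1/22)*1 - 80/57 = 1/44 - 80/57 = -3463/2508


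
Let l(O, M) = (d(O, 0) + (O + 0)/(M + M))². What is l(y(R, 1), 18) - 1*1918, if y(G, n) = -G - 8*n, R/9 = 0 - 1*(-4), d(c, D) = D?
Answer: -155237/81 ≈ -1916.5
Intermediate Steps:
R = 36 (R = 9*(0 - 1*(-4)) = 9*(0 + 4) = 9*4 = 36)
l(O, M) = O²/(4*M²) (l(O, M) = (0 + (O + 0)/(M + M))² = (0 + O/((2*M)))² = (0 + O*(1/(2*M)))² = (0 + O/(2*M))² = (O/(2*M))² = O²/(4*M²))
l(y(R, 1), 18) - 1*1918 = (¼)*(-1*36 - 8*1)²/18² - 1*1918 = (¼)*(1/324)*(-36 - 8)² - 1918 = (¼)*(1/324)*(-44)² - 1918 = (¼)*(1/324)*1936 - 1918 = 121/81 - 1918 = -155237/81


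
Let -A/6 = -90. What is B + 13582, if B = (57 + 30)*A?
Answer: 60562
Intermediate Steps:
A = 540 (A = -6*(-90) = 540)
B = 46980 (B = (57 + 30)*540 = 87*540 = 46980)
B + 13582 = 46980 + 13582 = 60562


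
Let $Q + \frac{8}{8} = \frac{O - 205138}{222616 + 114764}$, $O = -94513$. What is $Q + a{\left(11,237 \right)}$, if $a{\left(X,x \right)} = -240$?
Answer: $- \frac{81608231}{337380} \approx -241.89$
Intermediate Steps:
$Q = - \frac{637031}{337380}$ ($Q = -1 + \frac{-94513 - 205138}{222616 + 114764} = -1 - \frac{299651}{337380} = - \frac{637031}{337380} \approx -1.8882$)
$Q + a{\left(11,237 \right)} = - \frac{637031}{337380} - 240 = - \frac{81608231}{337380}$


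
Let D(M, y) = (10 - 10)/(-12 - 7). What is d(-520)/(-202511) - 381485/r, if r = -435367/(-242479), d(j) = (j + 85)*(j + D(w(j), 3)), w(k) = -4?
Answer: -18732791519417365/88166606537 ≈ -2.1247e+5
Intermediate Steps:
D(M, y) = 0 (D(M, y) = 0/(-19) = 0*(-1/19) = 0)
d(j) = j*(85 + j) (d(j) = (j + 85)*(j + 0) = (85 + j)*j = j*(85 + j))
r = 435367/242479 (r = -435367*(-1/242479) = 435367/242479 ≈ 1.7955)
d(-520)/(-202511) - 381485/r = -520*(85 - 520)/(-202511) - 381485/435367/242479 = -520*(-435)*(-1/202511) - 381485*242479/435367 = 226200*(-1/202511) - 92502101315/435367 = -226200/202511 - 92502101315/435367 = -18732791519417365/88166606537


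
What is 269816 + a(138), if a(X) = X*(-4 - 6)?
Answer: 268436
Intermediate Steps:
a(X) = -10*X (a(X) = X*(-10) = -10*X)
269816 + a(138) = 269816 - 10*138 = 269816 - 1380 = 268436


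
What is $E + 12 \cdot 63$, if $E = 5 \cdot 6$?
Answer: $786$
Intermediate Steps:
$E = 30$
$E + 12 \cdot 63 = 30 + 12 \cdot 63 = 30 + 756 = 786$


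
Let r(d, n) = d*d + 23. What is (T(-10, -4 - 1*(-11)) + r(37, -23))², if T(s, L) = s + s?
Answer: 1882384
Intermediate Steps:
T(s, L) = 2*s
r(d, n) = 23 + d² (r(d, n) = d² + 23 = 23 + d²)
(T(-10, -4 - 1*(-11)) + r(37, -23))² = (2*(-10) + (23 + 37²))² = (-20 + (23 + 1369))² = (-20 + 1392)² = 1372² = 1882384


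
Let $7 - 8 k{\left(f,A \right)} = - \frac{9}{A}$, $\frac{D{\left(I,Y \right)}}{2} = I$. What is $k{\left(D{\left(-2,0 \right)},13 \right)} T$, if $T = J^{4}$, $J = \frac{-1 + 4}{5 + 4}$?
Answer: $\frac{25}{2106} \approx 0.011871$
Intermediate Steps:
$J = \frac{1}{3}$ ($J = \frac{3}{9} = 3 \cdot \frac{1}{9} = \frac{1}{3} \approx 0.33333$)
$T = \frac{1}{81}$ ($T = \left(\frac{1}{3}\right)^{4} = \frac{1}{81} \approx 0.012346$)
$D{\left(I,Y \right)} = 2 I$
$k{\left(f,A \right)} = \frac{7}{8} + \frac{9}{8 A}$ ($k{\left(f,A \right)} = \frac{7}{8} - \frac{\left(-9\right) \frac{1}{A}}{8} = \frac{7}{8} + \frac{9}{8 A}$)
$k{\left(D{\left(-2,0 \right)},13 \right)} T = \frac{9 + 7 \cdot 13}{8 \cdot 13} \cdot \frac{1}{81} = \frac{1}{8} \cdot \frac{1}{13} \left(9 + 91\right) \frac{1}{81} = \frac{1}{8} \cdot \frac{1}{13} \cdot 100 \cdot \frac{1}{81} = \frac{25}{26} \cdot \frac{1}{81} = \frac{25}{2106}$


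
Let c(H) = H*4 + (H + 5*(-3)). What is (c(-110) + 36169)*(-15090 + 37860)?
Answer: 810703080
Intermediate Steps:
c(H) = -15 + 5*H (c(H) = 4*H + (H - 15) = 4*H + (-15 + H) = -15 + 5*H)
(c(-110) + 36169)*(-15090 + 37860) = ((-15 + 5*(-110)) + 36169)*(-15090 + 37860) = ((-15 - 550) + 36169)*22770 = (-565 + 36169)*22770 = 35604*22770 = 810703080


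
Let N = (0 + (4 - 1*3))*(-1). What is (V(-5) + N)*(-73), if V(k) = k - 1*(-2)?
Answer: 292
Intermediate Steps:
N = -1 (N = (0 + (4 - 3))*(-1) = (0 + 1)*(-1) = 1*(-1) = -1)
V(k) = 2 + k (V(k) = k + 2 = 2 + k)
(V(-5) + N)*(-73) = ((2 - 5) - 1)*(-73) = (-3 - 1)*(-73) = -4*(-73) = 292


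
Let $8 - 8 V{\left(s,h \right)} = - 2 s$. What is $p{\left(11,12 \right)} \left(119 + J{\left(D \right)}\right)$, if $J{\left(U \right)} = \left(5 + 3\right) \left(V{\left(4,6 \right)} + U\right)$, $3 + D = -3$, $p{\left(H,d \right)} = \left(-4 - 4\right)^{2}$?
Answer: $5568$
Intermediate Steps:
$V{\left(s,h \right)} = 1 + \frac{s}{4}$ ($V{\left(s,h \right)} = 1 - \frac{\left(-2\right) s}{8} = 1 + \frac{s}{4}$)
$p{\left(H,d \right)} = 64$ ($p{\left(H,d \right)} = \left(-8\right)^{2} = 64$)
$D = -6$ ($D = -3 - 3 = -6$)
$J{\left(U \right)} = 16 + 8 U$ ($J{\left(U \right)} = \left(5 + 3\right) \left(\left(1 + \frac{1}{4} \cdot 4\right) + U\right) = 8 \left(\left(1 + 1\right) + U\right) = 8 \left(2 + U\right) = 16 + 8 U$)
$p{\left(11,12 \right)} \left(119 + J{\left(D \right)}\right) = 64 \left(119 + \left(16 + 8 \left(-6\right)\right)\right) = 64 \left(119 + \left(16 - 48\right)\right) = 64 \left(119 - 32\right) = 64 \cdot 87 = 5568$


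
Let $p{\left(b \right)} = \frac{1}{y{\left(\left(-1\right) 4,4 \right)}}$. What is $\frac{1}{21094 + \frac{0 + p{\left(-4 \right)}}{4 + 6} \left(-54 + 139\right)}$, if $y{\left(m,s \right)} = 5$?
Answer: $\frac{10}{210957} \approx 4.7403 \cdot 10^{-5}$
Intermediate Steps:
$p{\left(b \right)} = \frac{1}{5}$
$\frac{1}{21094 + \frac{0 + p{\left(-4 \right)}}{4 + 6} \left(-54 + 139\right)} = \frac{1}{21094 + \frac{0 + \frac{1}{5}}{4 + 6} \left(-54 + 139\right)} = \frac{1}{21094 + \frac{1}{10} \cdot \frac{1}{5} \cdot 85} = \frac{1}{21094 + \frac{1}{50} \cdot 85} = \frac{1}{21094 + \frac{17}{10}} = \frac{1}{\frac{210957}{10}} = \frac{10}{210957}$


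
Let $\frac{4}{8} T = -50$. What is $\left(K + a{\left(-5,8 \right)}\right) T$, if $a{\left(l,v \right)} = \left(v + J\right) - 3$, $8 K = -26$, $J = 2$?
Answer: $-375$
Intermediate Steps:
$T = -100$ ($T = 2 \left(-50\right) = -100$)
$K = - \frac{13}{4}$ ($K = \frac{1}{8} \left(-26\right) = - \frac{13}{4} \approx -3.25$)
$a{\left(l,v \right)} = -1 + v$ ($a{\left(l,v \right)} = \left(v + 2\right) - 3 = \left(2 + v\right) - 3 = -1 + v$)
$\left(K + a{\left(-5,8 \right)}\right) T = \left(- \frac{13}{4} + \left(-1 + 8\right)\right) \left(-100\right) = \left(- \frac{13}{4} + 7\right) \left(-100\right) = \frac{15}{4} \left(-100\right) = -375$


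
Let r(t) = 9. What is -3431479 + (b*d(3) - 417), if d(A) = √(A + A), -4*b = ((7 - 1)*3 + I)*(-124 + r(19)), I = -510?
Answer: -3431896 - 14145*√6 ≈ -3.4665e+6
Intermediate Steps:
b = -14145 (b = -((7 - 1)*3 - 510)*(-124 + 9)/4 = -(6*3 - 510)*(-115)/4 = -(18 - 510)*(-115)/4 = -(-123)*(-115) = -¼*56580 = -14145)
d(A) = √2*√A (d(A) = √(2*A) = √2*√A)
-3431479 + (b*d(3) - 417) = -3431479 + (-14145*√2*√3 - 417) = -3431479 + (-14145*√6 - 417) = -3431479 + (-417 - 14145*√6) = -3431896 - 14145*√6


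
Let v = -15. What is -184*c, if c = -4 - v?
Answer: -2024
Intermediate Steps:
c = 11 (c = -4 - 1*(-15) = -4 + 15 = 11)
-184*c = -184*11 = -2024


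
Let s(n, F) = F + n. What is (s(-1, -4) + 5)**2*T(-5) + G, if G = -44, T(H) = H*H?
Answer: -44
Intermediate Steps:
T(H) = H**2
(s(-1, -4) + 5)**2*T(-5) + G = ((-4 - 1) + 5)**2*(-5)**2 - 44 = (-5 + 5)**2*25 - 44 = 0**2*25 - 44 = 0*25 - 44 = 0 - 44 = -44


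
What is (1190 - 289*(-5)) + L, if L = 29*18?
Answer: 3157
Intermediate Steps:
L = 522
(1190 - 289*(-5)) + L = (1190 - 289*(-5)) + 522 = (1190 + 1445) + 522 = 2635 + 522 = 3157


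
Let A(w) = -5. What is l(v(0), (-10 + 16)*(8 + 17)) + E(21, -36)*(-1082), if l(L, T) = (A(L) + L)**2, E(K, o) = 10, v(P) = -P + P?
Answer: -10795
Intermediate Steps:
v(P) = 0
l(L, T) = (-5 + L)**2
l(v(0), (-10 + 16)*(8 + 17)) + E(21, -36)*(-1082) = (-5 + 0)**2 + 10*(-1082) = (-5)**2 - 10820 = 25 - 10820 = -10795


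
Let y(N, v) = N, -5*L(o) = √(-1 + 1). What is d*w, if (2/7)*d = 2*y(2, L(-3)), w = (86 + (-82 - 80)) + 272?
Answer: 2744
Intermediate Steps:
L(o) = 0 (L(o) = -√(-1 + 1)/5 = -√0/5 = -⅕*0 = 0)
w = 196 (w = (86 - 162) + 272 = -76 + 272 = 196)
d = 14 (d = 7*(2*2)/2 = (7/2)*4 = 14)
d*w = 14*196 = 2744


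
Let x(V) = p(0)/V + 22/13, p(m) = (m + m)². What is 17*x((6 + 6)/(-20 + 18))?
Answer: 374/13 ≈ 28.769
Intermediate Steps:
p(m) = 4*m² (p(m) = (2*m)² = 4*m²)
x(V) = 22/13 (x(V) = (4*0²)/V + 22/13 = (4*0)/V + 22*(1/13) = 0/V + 22/13 = 0 + 22/13 = 22/13)
17*x((6 + 6)/(-20 + 18)) = 17*(22/13) = 374/13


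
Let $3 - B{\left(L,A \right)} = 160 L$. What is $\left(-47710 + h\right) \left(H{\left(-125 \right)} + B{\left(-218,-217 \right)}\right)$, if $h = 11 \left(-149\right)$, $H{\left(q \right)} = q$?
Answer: $-1715272542$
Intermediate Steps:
$B{\left(L,A \right)} = 3 - 160 L$
$h = -1639$
$\left(-47710 + h\right) \left(H{\left(-125 \right)} + B{\left(-218,-217 \right)}\right) = \left(-47710 - 1639\right) \left(-125 + \left(3 - -34880\right)\right) = - 49349 \left(-125 + \left(3 + 34880\right)\right) = - 49349 \left(-125 + 34883\right) = \left(-49349\right) 34758 = -1715272542$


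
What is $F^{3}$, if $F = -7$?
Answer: $-343$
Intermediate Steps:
$F^{3} = \left(-7\right)^{3} = -343$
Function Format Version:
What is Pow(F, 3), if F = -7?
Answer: -343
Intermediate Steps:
Pow(F, 3) = Pow(-7, 3) = -343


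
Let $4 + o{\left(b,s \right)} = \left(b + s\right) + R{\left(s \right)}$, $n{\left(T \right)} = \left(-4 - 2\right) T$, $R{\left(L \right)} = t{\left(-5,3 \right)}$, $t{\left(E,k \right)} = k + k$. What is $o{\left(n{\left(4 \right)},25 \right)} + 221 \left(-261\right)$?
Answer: $-57678$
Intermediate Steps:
$t{\left(E,k \right)} = 2 k$
$R{\left(L \right)} = 6$ ($R{\left(L \right)} = 2 \cdot 3 = 6$)
$n{\left(T \right)} = - 6 T$
$o{\left(b,s \right)} = 2 + b + s$ ($o{\left(b,s \right)} = -4 + \left(\left(b + s\right) + 6\right) = -4 + \left(6 + b + s\right) = 2 + b + s$)
$o{\left(n{\left(4 \right)},25 \right)} + 221 \left(-261\right) = \left(2 - 24 + 25\right) + 221 \left(-261\right) = \left(2 - 24 + 25\right) - 57681 = 3 - 57681 = -57678$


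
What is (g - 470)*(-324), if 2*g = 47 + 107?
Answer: 127332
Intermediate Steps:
g = 77 (g = (47 + 107)/2 = (½)*154 = 77)
(g - 470)*(-324) = (77 - 470)*(-324) = -393*(-324) = 127332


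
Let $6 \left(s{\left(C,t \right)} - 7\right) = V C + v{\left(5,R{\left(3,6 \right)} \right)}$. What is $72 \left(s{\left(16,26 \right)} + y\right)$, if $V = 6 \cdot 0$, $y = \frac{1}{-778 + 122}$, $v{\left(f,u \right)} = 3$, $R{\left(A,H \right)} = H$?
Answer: $\frac{44271}{82} \approx 539.89$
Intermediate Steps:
$y = - \frac{1}{656}$ ($y = \frac{1}{-656} = - \frac{1}{656} \approx -0.0015244$)
$V = 0$
$s{\left(C,t \right)} = \frac{15}{2}$ ($s{\left(C,t \right)} = 7 + \frac{0 C + 3}{6} = 7 + \frac{0 + 3}{6} = 7 + \frac{1}{6} \cdot 3 = 7 + \frac{1}{2} = \frac{15}{2}$)
$72 \left(s{\left(16,26 \right)} + y\right) = 72 \left(\frac{15}{2} - \frac{1}{656}\right) = 72 \cdot \frac{4919}{656} = \frac{44271}{82}$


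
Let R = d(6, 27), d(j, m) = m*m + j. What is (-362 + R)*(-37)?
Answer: -13801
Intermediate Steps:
d(j, m) = j + m² (d(j, m) = m² + j = j + m²)
R = 735 (R = 6 + 27² = 6 + 729 = 735)
(-362 + R)*(-37) = (-362 + 735)*(-37) = 373*(-37) = -13801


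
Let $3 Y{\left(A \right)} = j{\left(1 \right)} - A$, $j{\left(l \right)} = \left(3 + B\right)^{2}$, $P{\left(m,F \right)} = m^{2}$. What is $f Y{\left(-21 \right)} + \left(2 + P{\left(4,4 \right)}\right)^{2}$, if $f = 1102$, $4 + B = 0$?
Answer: $\frac{25216}{3} \approx 8405.3$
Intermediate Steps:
$B = -4$ ($B = -4 + 0 = -4$)
$j{\left(l \right)} = 1$ ($j{\left(l \right)} = \left(3 - 4\right)^{2} = \left(-1\right)^{2} = 1$)
$Y{\left(A \right)} = \frac{1}{3} - \frac{A}{3}$ ($Y{\left(A \right)} = \frac{1 - A}{3} = \frac{1}{3} - \frac{A}{3}$)
$f Y{\left(-21 \right)} + \left(2 + P{\left(4,4 \right)}\right)^{2} = 1102 \left(\frac{1}{3} - -7\right) + \left(2 + 4^{2}\right)^{2} = 1102 \left(\frac{1}{3} + 7\right) + \left(2 + 16\right)^{2} = 1102 \cdot \frac{22}{3} + 18^{2} = \frac{24244}{3} + 324 = \frac{25216}{3}$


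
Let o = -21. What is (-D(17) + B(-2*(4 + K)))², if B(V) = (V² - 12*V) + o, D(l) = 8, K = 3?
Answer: 112225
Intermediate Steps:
B(V) = -21 + V² - 12*V (B(V) = (V² - 12*V) - 21 = -21 + V² - 12*V)
(-D(17) + B(-2*(4 + K)))² = (-1*8 + (-21 + (-2*(4 + 3))² - (-24)*(4 + 3)))² = (-8 + (-21 + (-2*7)² - (-24)*7))² = (-8 + (-21 + (-14)² - 12*(-14)))² = (-8 + (-21 + 196 + 168))² = (-8 + 343)² = 335² = 112225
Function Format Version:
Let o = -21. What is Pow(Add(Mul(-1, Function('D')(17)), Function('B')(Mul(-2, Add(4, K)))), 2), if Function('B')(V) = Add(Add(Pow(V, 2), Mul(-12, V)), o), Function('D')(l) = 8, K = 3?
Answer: 112225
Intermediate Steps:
Function('B')(V) = Add(-21, Pow(V, 2), Mul(-12, V)) (Function('B')(V) = Add(Add(Pow(V, 2), Mul(-12, V)), -21) = Add(-21, Pow(V, 2), Mul(-12, V)))
Pow(Add(Mul(-1, Function('D')(17)), Function('B')(Mul(-2, Add(4, K)))), 2) = Pow(Add(Mul(-1, 8), Add(-21, Pow(Mul(-2, Add(4, 3)), 2), Mul(-12, Mul(-2, Add(4, 3))))), 2) = Pow(Add(-8, Add(-21, Pow(Mul(-2, 7), 2), Mul(-12, Mul(-2, 7)))), 2) = Pow(Add(-8, Add(-21, Pow(-14, 2), Mul(-12, -14))), 2) = Pow(Add(-8, Add(-21, 196, 168)), 2) = Pow(Add(-8, 343), 2) = Pow(335, 2) = 112225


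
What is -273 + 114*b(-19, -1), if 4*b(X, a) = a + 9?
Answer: -45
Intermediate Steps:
b(X, a) = 9/4 + a/4 (b(X, a) = (a + 9)/4 = (9 + a)/4 = 9/4 + a/4)
-273 + 114*b(-19, -1) = -273 + 114*(9/4 + (¼)*(-1)) = -273 + 114*(9/4 - ¼) = -273 + 114*2 = -273 + 228 = -45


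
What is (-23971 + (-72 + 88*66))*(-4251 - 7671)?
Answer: 217397670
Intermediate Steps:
(-23971 + (-72 + 88*66))*(-4251 - 7671) = (-23971 + (-72 + 5808))*(-11922) = (-23971 + 5736)*(-11922) = -18235*(-11922) = 217397670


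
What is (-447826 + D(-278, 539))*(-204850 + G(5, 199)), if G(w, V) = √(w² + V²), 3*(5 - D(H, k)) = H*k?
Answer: 244513261850/3 - 1193621*√39626/3 ≈ 8.1425e+10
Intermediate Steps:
D(H, k) = 5 - H*k/3
G(w, V) = √(V² + w²)
(-447826 + D(-278, 539))*(-204850 + G(5, 199)) = (-447826 + (5 - ⅓*(-278)*539))*(-204850 + √(199² + 5²)) = (-447826 + (5 + 149842/3))*(-204850 + √(39601 + 25)) = (-447826 + 149857/3)*(-204850 + √39626) = -1193621*(-204850 + √39626)/3 = 244513261850/3 - 1193621*√39626/3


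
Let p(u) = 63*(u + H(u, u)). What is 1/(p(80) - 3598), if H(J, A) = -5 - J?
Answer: -1/3913 ≈ -0.00025556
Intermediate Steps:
p(u) = -315 (p(u) = 63*(u + (-5 - u)) = 63*(-5) = -315)
1/(p(80) - 3598) = 1/(-315 - 3598) = 1/(-3913) = -1/3913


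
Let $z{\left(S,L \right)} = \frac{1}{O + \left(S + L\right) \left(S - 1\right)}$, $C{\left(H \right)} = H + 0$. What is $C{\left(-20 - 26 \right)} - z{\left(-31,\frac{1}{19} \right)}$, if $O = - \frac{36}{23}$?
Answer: $- \frac{19876301}{432084} \approx -46.001$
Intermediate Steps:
$O = - \frac{36}{23}$ ($O = \left(-36\right) \frac{1}{23} = - \frac{36}{23} \approx -1.5652$)
$C{\left(H \right)} = H$
$z{\left(S,L \right)} = \frac{1}{- \frac{36}{23} + \left(-1 + S\right) \left(L + S\right)}$ ($z{\left(S,L \right)} = \frac{1}{- \frac{36}{23} + \left(S + L\right) \left(S - 1\right)} = \frac{1}{- \frac{36}{23} + \left(L + S\right) \left(-1 + S\right)} = \frac{1}{- \frac{36}{23} + \left(-1 + S\right) \left(L + S\right)}$)
$C{\left(-20 - 26 \right)} - z{\left(-31,\frac{1}{19} \right)} = \left(-20 - 26\right) - \frac{23}{-36 - \frac{23}{19} - -713 + 23 \left(-31\right)^{2} + 23 \cdot \frac{1}{19} \left(-31\right)} = -46 - \frac{23}{-36 - \frac{23}{19} + 713 + 23 \cdot 961 + 23 \cdot \frac{1}{19} \left(-31\right)} = -46 - \frac{23}{-36 - \frac{23}{19} + 713 + 22103 - \frac{713}{19}} = -46 - \frac{23}{\frac{432084}{19}} = -46 - 23 \cdot \frac{19}{432084} = -46 - \frac{437}{432084} = - \frac{19876301}{432084}$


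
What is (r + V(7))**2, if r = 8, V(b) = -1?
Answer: 49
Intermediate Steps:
(r + V(7))**2 = (8 - 1)**2 = 7**2 = 49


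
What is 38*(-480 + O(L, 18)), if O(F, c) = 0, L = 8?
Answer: -18240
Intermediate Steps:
38*(-480 + O(L, 18)) = 38*(-480 + 0) = 38*(-480) = -18240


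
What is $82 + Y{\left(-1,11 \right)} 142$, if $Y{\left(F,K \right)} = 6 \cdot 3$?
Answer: $2638$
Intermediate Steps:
$Y{\left(F,K \right)} = 18$
$82 + Y{\left(-1,11 \right)} 142 = 82 + 18 \cdot 142 = 82 + 2556 = 2638$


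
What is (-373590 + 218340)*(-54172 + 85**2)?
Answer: 7288521750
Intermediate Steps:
(-373590 + 218340)*(-54172 + 85**2) = -155250*(-54172 + 7225) = -155250*(-46947) = 7288521750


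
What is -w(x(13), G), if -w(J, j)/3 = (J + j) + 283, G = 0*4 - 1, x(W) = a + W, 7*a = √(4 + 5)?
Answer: 6204/7 ≈ 886.29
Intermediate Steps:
a = 3/7 (a = √(4 + 5)/7 = √9/7 = (⅐)*3 = 3/7 ≈ 0.42857)
x(W) = 3/7 + W
G = -1 (G = 0 - 1 = -1)
w(J, j) = -849 - 3*J - 3*j (w(J, j) = -3*((J + j) + 283) = -3*(283 + J + j) = -849 - 3*J - 3*j)
-w(x(13), G) = -(-849 - 3*(3/7 + 13) - 3*(-1)) = -(-849 - 3*94/7 + 3) = -(-849 - 282/7 + 3) = -1*(-6204/7) = 6204/7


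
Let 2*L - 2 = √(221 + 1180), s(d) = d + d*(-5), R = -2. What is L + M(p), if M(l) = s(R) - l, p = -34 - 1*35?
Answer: 78 + √1401/2 ≈ 96.715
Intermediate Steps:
s(d) = -4*d (s(d) = d - 5*d = -4*d)
L = 1 + √1401/2 (L = 1 + √(221 + 1180)/2 = 1 + √1401/2 ≈ 19.715)
p = -69 (p = -34 - 35 = -69)
M(l) = 8 - l (M(l) = -4*(-2) - l = 8 - l)
L + M(p) = (1 + √1401/2) + (8 - 1*(-69)) = (1 + √1401/2) + (8 + 69) = (1 + √1401/2) + 77 = 78 + √1401/2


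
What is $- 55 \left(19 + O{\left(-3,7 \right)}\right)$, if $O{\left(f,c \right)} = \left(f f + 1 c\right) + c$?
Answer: $-2310$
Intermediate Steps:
$O{\left(f,c \right)} = f^{2} + 2 c$ ($O{\left(f,c \right)} = \left(f^{2} + c\right) + c = \left(c + f^{2}\right) + c = f^{2} + 2 c$)
$- 55 \left(19 + O{\left(-3,7 \right)}\right) = - 55 \left(19 + \left(\left(-3\right)^{2} + 2 \cdot 7\right)\right) = - 55 \left(19 + \left(9 + 14\right)\right) = - 55 \left(19 + 23\right) = \left(-55\right) 42 = -2310$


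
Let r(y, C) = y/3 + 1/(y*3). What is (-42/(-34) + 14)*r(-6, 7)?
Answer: -9583/306 ≈ -31.317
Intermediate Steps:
r(y, C) = y/3 + 1/(3*y) (r(y, C) = y*(1/3) + (1/3)/y = y/3 + 1/(3*y))
(-42/(-34) + 14)*r(-6, 7) = (-42/(-34) + 14)*((1/3)*(1 + (-6)**2)/(-6)) = (-42*(-1/34) + 14)*((1/3)*(-1/6)*(1 + 36)) = (21/17 + 14)*((1/3)*(-1/6)*37) = (259/17)*(-37/18) = -9583/306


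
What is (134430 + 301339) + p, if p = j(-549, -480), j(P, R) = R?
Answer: 435289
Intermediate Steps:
p = -480
(134430 + 301339) + p = (134430 + 301339) - 480 = 435769 - 480 = 435289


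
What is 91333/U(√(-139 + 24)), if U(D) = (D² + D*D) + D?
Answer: -3971*√115/(-5*I + 10*√115) ≈ -396.24 - 18.475*I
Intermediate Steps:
U(D) = D + 2*D² (U(D) = (D² + D²) + D = 2*D² + D = D + 2*D²)
91333/U(√(-139 + 24)) = 91333/((√(-139 + 24)*(1 + 2*√(-139 + 24)))) = 91333/((√(-115)*(1 + 2*√(-115)))) = 91333/(((I*√115)*(1 + 2*(I*√115)))) = 91333/(((I*√115)*(1 + 2*I*√115))) = 91333/((I*√115*(1 + 2*I*√115))) = 91333*(-I*√115/(115*(1 + 2*I*√115))) = -3971*I*√115/(5*(1 + 2*I*√115))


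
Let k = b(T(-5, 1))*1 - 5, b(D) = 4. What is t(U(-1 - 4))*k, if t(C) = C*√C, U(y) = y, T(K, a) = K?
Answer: 5*I*√5 ≈ 11.18*I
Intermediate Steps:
k = -1 (k = 4*1 - 5 = 4 - 5 = -1)
t(C) = C^(3/2)
t(U(-1 - 4))*k = (-1 - 4)^(3/2)*(-1) = (-5)^(3/2)*(-1) = -5*I*√5*(-1) = 5*I*√5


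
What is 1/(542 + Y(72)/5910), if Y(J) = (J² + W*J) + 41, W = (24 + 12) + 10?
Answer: 5910/3211757 ≈ 0.0018401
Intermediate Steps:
W = 46 (W = 36 + 10 = 46)
Y(J) = 41 + J² + 46*J (Y(J) = (J² + 46*J) + 41 = 41 + J² + 46*J)
1/(542 + Y(72)/5910) = 1/(542 + (41 + 72² + 46*72)/5910) = 1/(542 + (41 + 5184 + 3312)*(1/5910)) = 1/(542 + 8537*(1/5910)) = 1/(542 + 8537/5910) = 1/(3211757/5910) = 5910/3211757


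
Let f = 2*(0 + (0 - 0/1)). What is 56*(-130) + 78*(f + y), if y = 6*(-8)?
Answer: -11024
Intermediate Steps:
y = -48
f = 0 (f = 2*(0 + (0 - 0)) = 2*(0 + (0 - 1*0)) = 2*(0 + (0 + 0)) = 2*(0 + 0) = 2*0 = 0)
56*(-130) + 78*(f + y) = 56*(-130) + 78*(0 - 48) = -7280 + 78*(-48) = -7280 - 3744 = -11024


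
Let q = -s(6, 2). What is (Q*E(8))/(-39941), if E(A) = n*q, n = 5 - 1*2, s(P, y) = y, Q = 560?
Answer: 3360/39941 ≈ 0.084124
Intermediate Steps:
n = 3 (n = 5 - 2 = 3)
q = -2 (q = -1*2 = -2)
E(A) = -6 (E(A) = 3*(-2) = -6)
(Q*E(8))/(-39941) = (560*(-6))/(-39941) = -3360*(-1/39941) = 3360/39941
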